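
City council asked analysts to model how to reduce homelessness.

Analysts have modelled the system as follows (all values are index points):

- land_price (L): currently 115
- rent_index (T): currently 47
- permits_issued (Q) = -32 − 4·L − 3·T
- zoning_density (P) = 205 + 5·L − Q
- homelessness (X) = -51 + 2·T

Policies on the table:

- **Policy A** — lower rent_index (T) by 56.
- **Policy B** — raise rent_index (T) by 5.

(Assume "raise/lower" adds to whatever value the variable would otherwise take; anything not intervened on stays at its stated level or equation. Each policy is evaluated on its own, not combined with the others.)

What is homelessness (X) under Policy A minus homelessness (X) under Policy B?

-122

Policy A (T − 56):
  T = 47 − 56 = -9
  X = -51 + 2·(-9) = -69
Policy B (T + 5):
  T = 47 + 5 = 52
  X = -51 + 2·52 = 53
X: -69 − 53 = -122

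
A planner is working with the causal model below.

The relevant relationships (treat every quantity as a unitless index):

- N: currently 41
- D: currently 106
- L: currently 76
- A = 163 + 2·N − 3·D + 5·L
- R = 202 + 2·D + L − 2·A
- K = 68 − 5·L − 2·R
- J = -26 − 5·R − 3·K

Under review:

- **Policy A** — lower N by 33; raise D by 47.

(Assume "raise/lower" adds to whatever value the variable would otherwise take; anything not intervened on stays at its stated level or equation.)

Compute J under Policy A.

1294

Policy A (N − 33, D + 47):
  N = 41 − 33 = 8
  D = 106 + 47 = 153
  L = 76
  A = 163 + 2·8 − 3·153 + 5·76 = 100
  R = 202 + 2·153 + 76 − 2·100 = 384
  K = 68 − 5·76 − 2·384 = -1080
  J = -26 − 5·384 − 3·(-1080) = 1294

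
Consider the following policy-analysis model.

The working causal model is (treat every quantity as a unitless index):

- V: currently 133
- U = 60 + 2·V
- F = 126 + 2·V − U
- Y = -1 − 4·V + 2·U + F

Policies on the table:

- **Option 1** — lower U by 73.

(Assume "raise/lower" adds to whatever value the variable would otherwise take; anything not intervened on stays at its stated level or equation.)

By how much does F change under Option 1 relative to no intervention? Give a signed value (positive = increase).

Baseline:
  V = 133
  U = 60 + 2·133 = 326
  F = 126 + 2·133 − 326 = 66
Option 1 (U − 73):
  V = 133
  U = 60 + 2·133 (−73 from intervention) = 253
  F = 126 + 2·133 − 253 = 139
Change in F: 139 − 66 = 73

73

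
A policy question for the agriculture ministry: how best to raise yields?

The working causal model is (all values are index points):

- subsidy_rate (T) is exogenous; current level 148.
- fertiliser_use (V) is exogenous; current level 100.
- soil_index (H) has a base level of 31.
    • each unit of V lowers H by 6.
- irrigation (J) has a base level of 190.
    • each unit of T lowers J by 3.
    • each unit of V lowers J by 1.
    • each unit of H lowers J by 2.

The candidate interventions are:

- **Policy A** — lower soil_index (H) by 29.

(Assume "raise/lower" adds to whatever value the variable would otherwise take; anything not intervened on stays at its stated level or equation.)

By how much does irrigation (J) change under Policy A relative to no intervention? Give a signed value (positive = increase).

Baseline:
  T = 148
  V = 100
  H = 31 − 6·100 = -569
  J = 190 − 3·148 − 100 − 2·(-569) = 784
Policy A (H − 29):
  T = 148
  V = 100
  H = 31 − 6·100 (−29 from intervention) = -598
  J = 190 − 3·148 − 100 − 2·(-598) = 842
Change in J: 842 − 784 = 58

58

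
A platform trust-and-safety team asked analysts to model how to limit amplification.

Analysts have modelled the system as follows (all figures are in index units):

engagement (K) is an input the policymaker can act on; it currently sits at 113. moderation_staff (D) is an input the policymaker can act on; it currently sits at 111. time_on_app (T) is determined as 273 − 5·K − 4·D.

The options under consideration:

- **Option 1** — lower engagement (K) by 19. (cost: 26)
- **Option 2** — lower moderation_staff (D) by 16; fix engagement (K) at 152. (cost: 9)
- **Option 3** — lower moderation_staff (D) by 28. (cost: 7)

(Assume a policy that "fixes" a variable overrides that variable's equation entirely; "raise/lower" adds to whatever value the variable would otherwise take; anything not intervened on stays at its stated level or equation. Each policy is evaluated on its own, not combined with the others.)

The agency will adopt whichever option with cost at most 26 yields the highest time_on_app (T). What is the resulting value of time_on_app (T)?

Option 1 (K − 19):
  K = 113 − 19 = 94
  D = 111
  T = 273 − 5·94 − 4·111 = -641
Option 2 (D − 16, K := 152):
  K = 152
  D = 111 − 16 = 95
  T = 273 − 5·152 − 4·95 = -867
Option 3 (D − 28):
  K = 113
  D = 111 − 28 = 83
  T = 273 − 5·113 − 4·83 = -624
Comparing — Option 1: T=-641, Option 2: T=-867, Option 3: T=-624. Highest is -624 (Option 3).

-624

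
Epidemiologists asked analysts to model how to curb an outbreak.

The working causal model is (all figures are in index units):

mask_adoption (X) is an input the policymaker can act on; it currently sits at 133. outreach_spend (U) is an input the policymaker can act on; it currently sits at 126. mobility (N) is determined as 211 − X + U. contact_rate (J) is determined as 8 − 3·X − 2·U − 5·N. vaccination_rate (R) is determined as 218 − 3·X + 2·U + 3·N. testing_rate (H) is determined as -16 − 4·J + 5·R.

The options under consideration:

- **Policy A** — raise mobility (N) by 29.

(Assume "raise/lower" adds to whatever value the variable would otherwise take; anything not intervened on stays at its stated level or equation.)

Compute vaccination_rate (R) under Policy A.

Policy A (N + 29):
  X = 133
  U = 126
  N = 211 − 133 + 126 (+29 from intervention) = 233
  R = 218 − 3·133 + 2·126 + 3·233 = 770

770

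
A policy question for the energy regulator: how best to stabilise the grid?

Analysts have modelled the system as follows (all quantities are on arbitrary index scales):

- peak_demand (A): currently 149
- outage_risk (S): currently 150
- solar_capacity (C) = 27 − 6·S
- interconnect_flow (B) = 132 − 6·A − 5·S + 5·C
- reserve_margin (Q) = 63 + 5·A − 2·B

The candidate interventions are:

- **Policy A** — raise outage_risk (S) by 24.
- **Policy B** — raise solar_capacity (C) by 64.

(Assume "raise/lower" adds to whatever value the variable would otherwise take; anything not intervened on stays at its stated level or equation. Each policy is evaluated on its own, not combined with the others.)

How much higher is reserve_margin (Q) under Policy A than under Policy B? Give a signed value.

2320

Policy A (S + 24):
  A = 149
  S = 150 + 24 = 174
  C = 27 − 6·174 = -1017
  B = 132 − 6·149 − 5·174 + 5·(-1017) = -6717
  Q = 63 + 5·149 − 2·(-6717) = 14242
Policy B (C + 64):
  A = 149
  S = 150
  C = 27 − 6·150 (+64 from intervention) = -809
  B = 132 − 6·149 − 5·150 + 5·(-809) = -5557
  Q = 63 + 5·149 − 2·(-5557) = 11922
Q: 14242 − 11922 = 2320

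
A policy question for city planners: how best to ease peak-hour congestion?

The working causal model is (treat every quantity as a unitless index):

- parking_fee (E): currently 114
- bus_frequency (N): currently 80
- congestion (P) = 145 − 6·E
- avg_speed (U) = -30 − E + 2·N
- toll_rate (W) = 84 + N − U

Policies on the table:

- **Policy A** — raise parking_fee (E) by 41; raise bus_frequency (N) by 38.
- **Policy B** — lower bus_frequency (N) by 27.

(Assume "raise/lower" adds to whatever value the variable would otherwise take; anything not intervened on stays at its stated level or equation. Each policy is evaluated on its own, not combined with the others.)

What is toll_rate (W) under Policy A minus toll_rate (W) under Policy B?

-24

Policy A (E + 41, N + 38):
  E = 114 + 41 = 155
  N = 80 + 38 = 118
  U = -30 − 155 + 2·118 = 51
  W = 84 + 118 − 51 = 151
Policy B (N − 27):
  E = 114
  N = 80 − 27 = 53
  U = -30 − 114 + 2·53 = -38
  W = 84 + 53 − (-38) = 175
W: 151 − 175 = -24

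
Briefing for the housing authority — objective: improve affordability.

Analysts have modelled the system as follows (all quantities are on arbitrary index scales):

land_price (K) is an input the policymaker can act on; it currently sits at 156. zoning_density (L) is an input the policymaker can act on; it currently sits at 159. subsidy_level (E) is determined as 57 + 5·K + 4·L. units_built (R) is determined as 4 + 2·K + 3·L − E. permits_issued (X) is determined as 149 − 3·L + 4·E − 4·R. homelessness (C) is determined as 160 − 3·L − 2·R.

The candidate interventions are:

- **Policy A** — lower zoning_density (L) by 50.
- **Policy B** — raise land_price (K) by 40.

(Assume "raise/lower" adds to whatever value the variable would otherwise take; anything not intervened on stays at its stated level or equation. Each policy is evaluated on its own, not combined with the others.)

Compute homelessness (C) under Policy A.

1093

Policy A (L − 50):
  K = 156
  L = 159 − 50 = 109
  E = 57 + 5·156 + 4·109 = 1273
  R = 4 + 2·156 + 3·109 − 1273 = -630
  C = 160 − 3·109 − 2·(-630) = 1093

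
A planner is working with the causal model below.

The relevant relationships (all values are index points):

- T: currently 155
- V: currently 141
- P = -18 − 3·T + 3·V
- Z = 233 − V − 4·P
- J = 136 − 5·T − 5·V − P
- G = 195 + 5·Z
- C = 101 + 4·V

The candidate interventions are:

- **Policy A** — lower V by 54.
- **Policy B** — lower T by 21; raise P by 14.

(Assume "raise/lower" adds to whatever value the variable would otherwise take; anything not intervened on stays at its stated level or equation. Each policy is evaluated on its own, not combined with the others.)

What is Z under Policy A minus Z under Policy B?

Policy A (V − 54):
  T = 155
  V = 141 − 54 = 87
  P = -18 − 3·155 + 3·87 = -222
  Z = 233 − 87 − 4·(-222) = 1034
Policy B (T − 21, P + 14):
  T = 155 − 21 = 134
  V = 141
  P = -18 − 3·134 + 3·141 (+14 from intervention) = 17
  Z = 233 − 141 − 4·17 = 24
Z: 1034 − 24 = 1010

1010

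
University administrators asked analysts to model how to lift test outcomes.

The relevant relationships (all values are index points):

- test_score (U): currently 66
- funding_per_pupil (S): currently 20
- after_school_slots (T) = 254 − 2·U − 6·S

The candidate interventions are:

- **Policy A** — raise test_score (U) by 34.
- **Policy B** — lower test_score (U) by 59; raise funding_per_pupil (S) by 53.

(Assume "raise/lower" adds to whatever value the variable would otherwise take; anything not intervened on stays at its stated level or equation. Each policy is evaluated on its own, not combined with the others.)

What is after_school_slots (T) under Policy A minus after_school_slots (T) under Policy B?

Policy A (U + 34):
  U = 66 + 34 = 100
  S = 20
  T = 254 − 2·100 − 6·20 = -66
Policy B (U − 59, S + 53):
  U = 66 − 59 = 7
  S = 20 + 53 = 73
  T = 254 − 2·7 − 6·73 = -198
T: -66 − (-198) = 132

132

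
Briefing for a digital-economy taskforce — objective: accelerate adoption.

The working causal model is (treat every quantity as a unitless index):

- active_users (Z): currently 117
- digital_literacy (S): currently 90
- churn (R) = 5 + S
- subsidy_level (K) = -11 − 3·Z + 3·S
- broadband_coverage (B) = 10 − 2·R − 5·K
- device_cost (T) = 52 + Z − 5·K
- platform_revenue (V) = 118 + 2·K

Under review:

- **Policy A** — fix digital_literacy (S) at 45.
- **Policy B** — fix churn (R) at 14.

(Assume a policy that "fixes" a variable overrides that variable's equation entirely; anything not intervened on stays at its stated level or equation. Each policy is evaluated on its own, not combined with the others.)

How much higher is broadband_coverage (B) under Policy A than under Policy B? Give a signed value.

Policy A (S := 45):
  Z = 117
  S = 45
  R = 5 + 45 = 50
  K = -11 − 3·117 + 3·45 = -227
  B = 10 − 2·50 − 5·(-227) = 1045
Policy B (R := 14):
  Z = 117
  S = 90
  R = 14
  K = -11 − 3·117 + 3·90 = -92
  B = 10 − 2·14 − 5·(-92) = 442
B: 1045 − 442 = 603

603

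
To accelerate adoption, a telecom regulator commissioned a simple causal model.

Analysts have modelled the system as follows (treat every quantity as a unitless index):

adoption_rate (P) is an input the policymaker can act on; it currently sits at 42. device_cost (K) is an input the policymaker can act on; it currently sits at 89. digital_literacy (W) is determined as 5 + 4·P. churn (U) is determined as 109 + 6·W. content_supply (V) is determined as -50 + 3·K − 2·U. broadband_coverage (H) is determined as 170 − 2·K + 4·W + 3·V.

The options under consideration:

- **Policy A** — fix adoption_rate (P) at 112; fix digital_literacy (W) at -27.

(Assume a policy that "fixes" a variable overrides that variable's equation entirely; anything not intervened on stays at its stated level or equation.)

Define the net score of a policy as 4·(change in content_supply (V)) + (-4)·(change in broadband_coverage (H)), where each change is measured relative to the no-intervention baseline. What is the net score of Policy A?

-16000

Baseline:
  P = 42
  K = 89
  W = 5 + 4·42 = 173
  U = 109 + 6·173 = 1147
  V = -50 + 3·89 − 2·1147 = -2077
  H = 170 − 2·89 + 4·173 + 3·(-2077) = -5547
Policy A (P := 112, W := -27):
  P = 112
  K = 89
  W = -27
  U = 109 + 6·(-27) = -53
  V = -50 + 3·89 − 2·(-53) = 323
  H = 170 − 2·89 + 4·(-27) + 3·323 = 853
ΔV = 323 − (-2077) = 2400; ΔH = 853 − (-5547) = 6400
Score = 4·2400 + (-4)·6400 = -16000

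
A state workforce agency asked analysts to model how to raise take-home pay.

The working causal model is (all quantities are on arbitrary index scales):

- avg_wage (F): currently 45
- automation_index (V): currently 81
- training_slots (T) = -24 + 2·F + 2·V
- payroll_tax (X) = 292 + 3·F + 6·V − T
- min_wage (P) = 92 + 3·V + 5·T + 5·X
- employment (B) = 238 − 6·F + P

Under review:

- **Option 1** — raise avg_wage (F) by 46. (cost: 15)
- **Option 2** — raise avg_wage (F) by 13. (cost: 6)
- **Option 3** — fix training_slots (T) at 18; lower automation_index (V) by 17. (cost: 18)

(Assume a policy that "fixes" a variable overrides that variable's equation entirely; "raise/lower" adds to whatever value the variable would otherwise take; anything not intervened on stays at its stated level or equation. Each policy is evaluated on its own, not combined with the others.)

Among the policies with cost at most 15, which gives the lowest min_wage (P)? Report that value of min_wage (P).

5095

Option 1 (F + 46):
  F = 45 + 46 = 91
  V = 81
  T = -24 + 2·91 + 2·81 = 320
  X = 292 + 3·91 + 6·81 − 320 = 731
  P = 92 + 3·81 + 5·320 + 5·731 = 5590
Option 2 (F + 13):
  F = 45 + 13 = 58
  V = 81
  T = -24 + 2·58 + 2·81 = 254
  X = 292 + 3·58 + 6·81 − 254 = 698
  P = 92 + 3·81 + 5·254 + 5·698 = 5095
Comparing — Option 1: P=5590, Option 2: P=5095. Lowest is 5095 (Option 2).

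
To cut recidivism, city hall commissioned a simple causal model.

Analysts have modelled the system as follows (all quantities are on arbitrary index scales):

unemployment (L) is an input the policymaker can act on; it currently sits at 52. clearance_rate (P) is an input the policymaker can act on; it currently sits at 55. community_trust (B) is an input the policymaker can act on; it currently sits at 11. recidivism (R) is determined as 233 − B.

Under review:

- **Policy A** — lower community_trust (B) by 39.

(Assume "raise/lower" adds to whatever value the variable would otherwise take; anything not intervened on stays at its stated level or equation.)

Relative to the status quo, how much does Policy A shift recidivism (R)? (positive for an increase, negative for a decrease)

39

Baseline:
  B = 11
  R = 233 − 11 = 222
Policy A (B − 39):
  B = 11 − 39 = -28
  R = 233 − (-28) = 261
Change in R: 261 − 222 = 39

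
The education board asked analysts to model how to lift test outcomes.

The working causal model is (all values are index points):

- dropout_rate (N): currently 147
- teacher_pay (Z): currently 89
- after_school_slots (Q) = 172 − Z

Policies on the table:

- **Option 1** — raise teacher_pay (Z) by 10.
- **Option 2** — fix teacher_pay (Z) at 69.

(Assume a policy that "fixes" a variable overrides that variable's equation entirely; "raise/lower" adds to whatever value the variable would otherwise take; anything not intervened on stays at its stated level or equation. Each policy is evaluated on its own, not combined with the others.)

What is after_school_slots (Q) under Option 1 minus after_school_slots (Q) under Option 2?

-30

Option 1 (Z + 10):
  Z = 89 + 10 = 99
  Q = 172 − 99 = 73
Option 2 (Z := 69):
  Z = 69
  Q = 172 − 69 = 103
Q: 73 − 103 = -30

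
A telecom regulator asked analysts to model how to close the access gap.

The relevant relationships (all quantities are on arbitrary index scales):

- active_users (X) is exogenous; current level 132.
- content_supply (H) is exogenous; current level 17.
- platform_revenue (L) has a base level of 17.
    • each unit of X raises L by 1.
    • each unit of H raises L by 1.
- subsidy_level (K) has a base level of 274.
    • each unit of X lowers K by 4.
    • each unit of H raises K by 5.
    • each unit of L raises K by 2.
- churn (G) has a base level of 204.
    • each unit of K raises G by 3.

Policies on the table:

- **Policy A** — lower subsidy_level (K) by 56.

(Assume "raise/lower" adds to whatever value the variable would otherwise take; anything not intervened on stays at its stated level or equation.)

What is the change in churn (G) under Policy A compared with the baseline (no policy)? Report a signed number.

-168

Baseline:
  X = 132
  H = 17
  L = 17 + 132 + 17 = 166
  K = 274 − 4·132 + 5·17 + 2·166 = 163
  G = 204 + 3·163 = 693
Policy A (K − 56):
  X = 132
  H = 17
  L = 17 + 132 + 17 = 166
  K = 274 − 4·132 + 5·17 + 2·166 (−56 from intervention) = 107
  G = 204 + 3·107 = 525
Change in G: 525 − 693 = -168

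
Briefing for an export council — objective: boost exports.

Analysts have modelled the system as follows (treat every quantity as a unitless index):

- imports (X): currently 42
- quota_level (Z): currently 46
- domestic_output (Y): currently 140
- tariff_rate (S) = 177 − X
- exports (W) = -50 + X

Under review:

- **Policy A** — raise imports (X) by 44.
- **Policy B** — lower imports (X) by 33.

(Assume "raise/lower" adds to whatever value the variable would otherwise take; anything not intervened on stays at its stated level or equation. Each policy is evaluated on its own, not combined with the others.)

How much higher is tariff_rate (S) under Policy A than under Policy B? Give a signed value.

-77

Policy A (X + 44):
  X = 42 + 44 = 86
  S = 177 − 86 = 91
Policy B (X − 33):
  X = 42 − 33 = 9
  S = 177 − 9 = 168
S: 91 − 168 = -77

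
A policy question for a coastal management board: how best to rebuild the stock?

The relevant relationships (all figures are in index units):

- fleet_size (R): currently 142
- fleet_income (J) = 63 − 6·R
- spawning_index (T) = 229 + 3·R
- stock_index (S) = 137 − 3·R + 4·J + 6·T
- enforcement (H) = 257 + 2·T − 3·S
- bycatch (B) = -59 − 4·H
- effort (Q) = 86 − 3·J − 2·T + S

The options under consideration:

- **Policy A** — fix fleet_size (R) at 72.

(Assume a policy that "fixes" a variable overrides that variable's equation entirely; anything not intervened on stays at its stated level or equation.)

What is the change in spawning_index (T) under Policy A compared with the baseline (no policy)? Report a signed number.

Baseline:
  R = 142
  T = 229 + 3·142 = 655
Policy A (R := 72):
  R = 72
  T = 229 + 3·72 = 445
Change in T: 445 − 655 = -210

-210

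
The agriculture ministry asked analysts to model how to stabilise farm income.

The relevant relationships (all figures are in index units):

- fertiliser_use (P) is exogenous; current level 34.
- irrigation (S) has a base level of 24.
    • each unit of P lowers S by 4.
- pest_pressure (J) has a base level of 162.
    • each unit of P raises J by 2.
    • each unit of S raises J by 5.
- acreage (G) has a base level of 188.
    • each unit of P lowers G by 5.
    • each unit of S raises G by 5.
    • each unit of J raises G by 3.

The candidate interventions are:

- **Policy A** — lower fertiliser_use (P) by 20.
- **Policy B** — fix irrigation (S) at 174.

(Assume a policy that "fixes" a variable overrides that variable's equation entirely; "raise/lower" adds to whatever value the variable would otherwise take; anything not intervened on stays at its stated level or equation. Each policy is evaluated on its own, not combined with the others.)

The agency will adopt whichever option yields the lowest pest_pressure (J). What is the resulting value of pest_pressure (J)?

30

Policy A (P − 20):
  P = 34 − 20 = 14
  S = 24 − 4·14 = -32
  J = 162 + 2·14 + 5·(-32) = 30
Policy B (S := 174):
  P = 34
  S = 174
  J = 162 + 2·34 + 5·174 = 1100
Comparing — Policy A: J=30, Policy B: J=1100. Lowest is 30 (Policy A).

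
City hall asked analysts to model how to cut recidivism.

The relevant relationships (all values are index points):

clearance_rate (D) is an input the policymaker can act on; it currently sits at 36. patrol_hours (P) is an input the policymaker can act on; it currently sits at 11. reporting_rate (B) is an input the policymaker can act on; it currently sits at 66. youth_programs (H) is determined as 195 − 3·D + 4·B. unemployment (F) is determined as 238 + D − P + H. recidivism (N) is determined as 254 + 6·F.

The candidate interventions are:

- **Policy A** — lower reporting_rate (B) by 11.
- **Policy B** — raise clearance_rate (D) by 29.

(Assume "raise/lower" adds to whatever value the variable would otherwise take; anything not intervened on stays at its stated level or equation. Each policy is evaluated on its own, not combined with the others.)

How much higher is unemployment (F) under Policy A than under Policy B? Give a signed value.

14

Policy A (B − 11):
  D = 36
  P = 11
  B = 66 − 11 = 55
  H = 195 − 3·36 + 4·55 = 307
  F = 238 + 36 − 11 + 307 = 570
Policy B (D + 29):
  D = 36 + 29 = 65
  P = 11
  B = 66
  H = 195 − 3·65 + 4·66 = 264
  F = 238 + 65 − 11 + 264 = 556
F: 570 − 556 = 14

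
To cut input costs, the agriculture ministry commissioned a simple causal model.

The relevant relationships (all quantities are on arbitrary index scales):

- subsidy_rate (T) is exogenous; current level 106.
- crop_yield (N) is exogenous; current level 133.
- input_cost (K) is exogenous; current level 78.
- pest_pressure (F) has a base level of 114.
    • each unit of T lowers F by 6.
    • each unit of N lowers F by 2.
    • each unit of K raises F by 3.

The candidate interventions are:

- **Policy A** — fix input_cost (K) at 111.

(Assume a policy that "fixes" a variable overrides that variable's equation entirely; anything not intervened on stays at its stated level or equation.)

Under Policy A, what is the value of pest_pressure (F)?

Policy A (K := 111):
  T = 106
  N = 133
  K = 111
  F = 114 − 6·106 − 2·133 + 3·111 = -455

-455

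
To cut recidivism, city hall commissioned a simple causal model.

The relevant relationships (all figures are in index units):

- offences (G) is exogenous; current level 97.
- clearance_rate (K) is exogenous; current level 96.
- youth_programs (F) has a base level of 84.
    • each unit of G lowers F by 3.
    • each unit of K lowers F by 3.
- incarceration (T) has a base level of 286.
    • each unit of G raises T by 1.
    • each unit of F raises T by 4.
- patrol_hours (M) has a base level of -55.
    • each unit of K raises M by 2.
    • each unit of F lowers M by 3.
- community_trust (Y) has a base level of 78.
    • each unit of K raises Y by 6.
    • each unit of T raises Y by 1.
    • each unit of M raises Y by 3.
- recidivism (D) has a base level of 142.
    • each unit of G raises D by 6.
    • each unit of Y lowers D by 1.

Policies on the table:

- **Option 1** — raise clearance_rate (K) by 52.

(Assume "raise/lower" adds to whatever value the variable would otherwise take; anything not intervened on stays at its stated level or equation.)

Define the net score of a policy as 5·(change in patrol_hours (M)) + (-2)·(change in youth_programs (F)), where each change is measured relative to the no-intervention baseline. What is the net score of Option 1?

Baseline:
  G = 97
  K = 96
  F = 84 − 3·97 − 3·96 = -495
  M = -55 + 2·96 − 3·(-495) = 1622
Option 1 (K + 52):
  G = 97
  K = 96 + 52 = 148
  F = 84 − 3·97 − 3·148 = -651
  M = -55 + 2·148 − 3·(-651) = 2194
ΔM = 2194 − 1622 = 572; ΔF = -651 − (-495) = -156
Score = 5·572 + (-2)·(-156) = 3172

3172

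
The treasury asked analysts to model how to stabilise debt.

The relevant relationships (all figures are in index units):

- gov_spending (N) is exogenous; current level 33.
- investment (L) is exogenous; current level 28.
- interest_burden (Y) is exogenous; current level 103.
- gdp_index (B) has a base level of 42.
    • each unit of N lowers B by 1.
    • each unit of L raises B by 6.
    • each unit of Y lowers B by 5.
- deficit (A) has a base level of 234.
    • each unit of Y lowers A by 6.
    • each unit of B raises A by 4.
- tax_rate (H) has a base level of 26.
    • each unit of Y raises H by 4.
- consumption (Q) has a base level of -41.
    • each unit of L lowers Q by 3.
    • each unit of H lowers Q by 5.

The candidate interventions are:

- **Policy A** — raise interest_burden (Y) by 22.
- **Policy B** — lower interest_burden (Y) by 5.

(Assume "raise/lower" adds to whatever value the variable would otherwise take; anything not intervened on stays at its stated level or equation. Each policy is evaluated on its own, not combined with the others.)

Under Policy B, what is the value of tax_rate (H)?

Policy B (Y − 5):
  Y = 103 − 5 = 98
  H = 26 + 4·98 = 418

418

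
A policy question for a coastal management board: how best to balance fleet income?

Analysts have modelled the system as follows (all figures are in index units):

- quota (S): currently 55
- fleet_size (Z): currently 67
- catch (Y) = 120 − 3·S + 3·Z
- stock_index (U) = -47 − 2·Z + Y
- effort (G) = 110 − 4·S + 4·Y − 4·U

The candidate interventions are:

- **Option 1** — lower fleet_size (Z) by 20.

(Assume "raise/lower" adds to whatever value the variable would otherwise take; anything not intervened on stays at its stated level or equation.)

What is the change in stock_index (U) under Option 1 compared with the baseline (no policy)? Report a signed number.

-20

Baseline:
  S = 55
  Z = 67
  Y = 120 − 3·55 + 3·67 = 156
  U = -47 − 2·67 + 156 = -25
Option 1 (Z − 20):
  S = 55
  Z = 67 − 20 = 47
  Y = 120 − 3·55 + 3·47 = 96
  U = -47 − 2·47 + 96 = -45
Change in U: -45 − (-25) = -20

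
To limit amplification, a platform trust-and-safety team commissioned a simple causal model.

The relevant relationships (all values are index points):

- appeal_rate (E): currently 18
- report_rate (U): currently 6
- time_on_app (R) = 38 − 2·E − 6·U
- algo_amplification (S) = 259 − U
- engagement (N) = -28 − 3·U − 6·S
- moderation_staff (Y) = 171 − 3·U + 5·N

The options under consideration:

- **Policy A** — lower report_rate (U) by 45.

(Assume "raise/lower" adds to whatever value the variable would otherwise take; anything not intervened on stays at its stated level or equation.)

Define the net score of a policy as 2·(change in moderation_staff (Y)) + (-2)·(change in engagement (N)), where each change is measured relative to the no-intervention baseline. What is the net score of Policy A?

-810

Baseline:
  U = 6
  S = 259 − 6 = 253
  N = -28 − 3·6 − 6·253 = -1564
  Y = 171 − 3·6 + 5·(-1564) = -7667
Policy A (U − 45):
  U = 6 − 45 = -39
  S = 259 − (-39) = 298
  N = -28 − 3·(-39) − 6·298 = -1699
  Y = 171 − 3·(-39) + 5·(-1699) = -8207
ΔY = -8207 − (-7667) = -540; ΔN = -1699 − (-1564) = -135
Score = 2·(-540) + (-2)·(-135) = -810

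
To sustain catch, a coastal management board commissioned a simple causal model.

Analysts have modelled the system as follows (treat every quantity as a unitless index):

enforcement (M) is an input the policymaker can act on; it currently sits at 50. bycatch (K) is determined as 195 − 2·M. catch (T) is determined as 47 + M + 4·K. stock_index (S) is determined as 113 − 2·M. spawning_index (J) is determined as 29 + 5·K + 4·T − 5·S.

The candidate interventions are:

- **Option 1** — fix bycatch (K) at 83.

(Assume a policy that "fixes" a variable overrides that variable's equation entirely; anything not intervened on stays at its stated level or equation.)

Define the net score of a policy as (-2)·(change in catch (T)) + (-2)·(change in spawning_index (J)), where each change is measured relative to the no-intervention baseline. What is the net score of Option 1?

Baseline:
  M = 50
  K = 195 − 2·50 = 95
  T = 47 + 50 + 4·95 = 477
  S = 113 − 2·50 = 13
  J = 29 + 5·95 + 4·477 − 5·13 = 2347
Option 1 (K := 83):
  M = 50
  K = 83
  T = 47 + 50 + 4·83 = 429
  S = 113 − 2·50 = 13
  J = 29 + 5·83 + 4·429 − 5·13 = 2095
ΔT = 429 − 477 = -48; ΔJ = 2095 − 2347 = -252
Score = (-2)·(-48) + (-2)·(-252) = 600

600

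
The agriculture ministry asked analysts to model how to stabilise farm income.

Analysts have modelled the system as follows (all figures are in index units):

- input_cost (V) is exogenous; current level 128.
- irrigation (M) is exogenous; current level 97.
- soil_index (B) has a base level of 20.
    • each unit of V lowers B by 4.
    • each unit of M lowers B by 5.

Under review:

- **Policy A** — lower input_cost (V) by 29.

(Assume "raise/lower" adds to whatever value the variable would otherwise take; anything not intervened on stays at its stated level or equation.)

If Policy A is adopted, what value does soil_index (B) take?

-861

Policy A (V − 29):
  V = 128 − 29 = 99
  M = 97
  B = 20 − 4·99 − 5·97 = -861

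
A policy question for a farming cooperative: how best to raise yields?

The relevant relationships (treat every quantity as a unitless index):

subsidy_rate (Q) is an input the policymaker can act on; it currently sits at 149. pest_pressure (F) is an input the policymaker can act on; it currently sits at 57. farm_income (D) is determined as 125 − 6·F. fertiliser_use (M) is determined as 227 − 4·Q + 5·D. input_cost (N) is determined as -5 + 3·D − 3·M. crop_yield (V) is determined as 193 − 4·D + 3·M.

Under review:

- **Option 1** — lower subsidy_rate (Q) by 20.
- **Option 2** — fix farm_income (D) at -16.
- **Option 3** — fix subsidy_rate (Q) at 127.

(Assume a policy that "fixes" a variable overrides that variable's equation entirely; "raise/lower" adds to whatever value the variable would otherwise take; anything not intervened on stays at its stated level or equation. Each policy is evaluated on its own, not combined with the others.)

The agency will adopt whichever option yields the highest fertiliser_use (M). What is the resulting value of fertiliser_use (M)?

-449

Option 1 (Q − 20):
  Q = 149 − 20 = 129
  F = 57
  D = 125 − 6·57 = -217
  M = 227 − 4·129 + 5·(-217) = -1374
Option 2 (D := -16):
  Q = 149
  F = 57
  D = -16
  M = 227 − 4·149 + 5·(-16) = -449
Option 3 (Q := 127):
  Q = 127
  F = 57
  D = 125 − 6·57 = -217
  M = 227 − 4·127 + 5·(-217) = -1366
Comparing — Option 1: M=-1374, Option 2: M=-449, Option 3: M=-1366. Highest is -449 (Option 2).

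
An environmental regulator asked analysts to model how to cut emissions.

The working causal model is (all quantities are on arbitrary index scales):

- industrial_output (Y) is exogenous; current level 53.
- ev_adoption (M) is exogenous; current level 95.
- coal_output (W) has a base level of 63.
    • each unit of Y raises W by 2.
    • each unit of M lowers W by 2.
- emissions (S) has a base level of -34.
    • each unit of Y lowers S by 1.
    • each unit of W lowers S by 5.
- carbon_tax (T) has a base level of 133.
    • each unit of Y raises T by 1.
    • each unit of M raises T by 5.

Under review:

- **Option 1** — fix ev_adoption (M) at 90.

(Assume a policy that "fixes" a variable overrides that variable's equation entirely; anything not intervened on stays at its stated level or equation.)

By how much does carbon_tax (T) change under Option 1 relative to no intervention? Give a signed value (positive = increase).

Baseline:
  Y = 53
  M = 95
  T = 133 + 53 + 5·95 = 661
Option 1 (M := 90):
  Y = 53
  M = 90
  T = 133 + 53 + 5·90 = 636
Change in T: 636 − 661 = -25

-25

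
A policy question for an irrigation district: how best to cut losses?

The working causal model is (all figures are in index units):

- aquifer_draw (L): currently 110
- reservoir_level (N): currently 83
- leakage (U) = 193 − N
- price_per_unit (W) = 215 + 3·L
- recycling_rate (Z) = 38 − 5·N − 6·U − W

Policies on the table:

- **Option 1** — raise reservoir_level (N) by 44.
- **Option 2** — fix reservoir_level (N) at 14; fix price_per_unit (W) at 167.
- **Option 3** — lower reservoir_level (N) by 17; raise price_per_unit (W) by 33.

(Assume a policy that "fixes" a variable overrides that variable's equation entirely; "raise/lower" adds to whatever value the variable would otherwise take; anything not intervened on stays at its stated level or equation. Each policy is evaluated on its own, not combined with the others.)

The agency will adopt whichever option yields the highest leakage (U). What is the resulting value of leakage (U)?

Option 1 (N + 44):
  N = 83 + 44 = 127
  U = 193 − 127 = 66
Option 2 (N := 14, W := 167):
  N = 14
  U = 193 − 14 = 179
Option 3 (N − 17, W + 33):
  N = 83 − 17 = 66
  U = 193 − 66 = 127
Comparing — Option 1: U=66, Option 2: U=179, Option 3: U=127. Highest is 179 (Option 2).

179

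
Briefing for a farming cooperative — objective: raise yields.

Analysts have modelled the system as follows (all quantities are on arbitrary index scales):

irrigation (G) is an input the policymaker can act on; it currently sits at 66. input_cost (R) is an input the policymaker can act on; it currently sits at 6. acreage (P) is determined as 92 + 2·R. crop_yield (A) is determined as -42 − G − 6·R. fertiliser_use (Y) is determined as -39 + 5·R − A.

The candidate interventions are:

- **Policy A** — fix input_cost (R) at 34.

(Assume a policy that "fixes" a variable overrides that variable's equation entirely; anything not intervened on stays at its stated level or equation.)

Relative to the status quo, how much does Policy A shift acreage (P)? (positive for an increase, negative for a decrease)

56

Baseline:
  R = 6
  P = 92 + 2·6 = 104
Policy A (R := 34):
  R = 34
  P = 92 + 2·34 = 160
Change in P: 160 − 104 = 56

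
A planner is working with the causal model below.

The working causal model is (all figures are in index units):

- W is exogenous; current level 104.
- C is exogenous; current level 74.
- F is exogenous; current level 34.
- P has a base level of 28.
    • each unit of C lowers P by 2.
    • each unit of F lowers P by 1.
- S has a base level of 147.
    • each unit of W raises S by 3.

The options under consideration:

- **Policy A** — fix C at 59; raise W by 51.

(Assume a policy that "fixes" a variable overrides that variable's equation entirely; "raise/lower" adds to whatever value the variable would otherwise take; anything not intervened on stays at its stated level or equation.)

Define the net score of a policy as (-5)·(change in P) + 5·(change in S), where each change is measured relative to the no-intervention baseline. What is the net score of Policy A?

Baseline:
  W = 104
  C = 74
  F = 34
  P = 28 − 2·74 − 34 = -154
  S = 147 + 3·104 = 459
Policy A (C := 59, W + 51):
  W = 104 + 51 = 155
  C = 59
  F = 34
  P = 28 − 2·59 − 34 = -124
  S = 147 + 3·155 = 612
ΔP = -124 − (-154) = 30; ΔS = 612 − 459 = 153
Score = (-5)·30 + 5·153 = 615

615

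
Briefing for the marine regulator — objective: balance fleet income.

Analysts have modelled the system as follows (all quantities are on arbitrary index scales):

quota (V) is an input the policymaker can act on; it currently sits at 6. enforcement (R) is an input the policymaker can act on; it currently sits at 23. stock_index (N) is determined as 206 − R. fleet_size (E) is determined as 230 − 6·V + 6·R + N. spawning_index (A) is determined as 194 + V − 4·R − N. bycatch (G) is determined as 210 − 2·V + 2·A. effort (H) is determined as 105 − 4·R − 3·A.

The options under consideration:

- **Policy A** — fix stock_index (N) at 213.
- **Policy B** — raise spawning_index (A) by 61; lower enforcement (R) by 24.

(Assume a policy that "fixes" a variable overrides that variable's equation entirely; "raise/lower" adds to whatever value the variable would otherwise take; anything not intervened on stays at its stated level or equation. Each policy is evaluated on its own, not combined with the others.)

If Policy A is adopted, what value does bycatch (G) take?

-12

Policy A (N := 213):
  V = 6
  R = 23
  N = 213
  A = 194 + 6 − 4·23 − 213 = -105
  G = 210 − 2·6 + 2·(-105) = -12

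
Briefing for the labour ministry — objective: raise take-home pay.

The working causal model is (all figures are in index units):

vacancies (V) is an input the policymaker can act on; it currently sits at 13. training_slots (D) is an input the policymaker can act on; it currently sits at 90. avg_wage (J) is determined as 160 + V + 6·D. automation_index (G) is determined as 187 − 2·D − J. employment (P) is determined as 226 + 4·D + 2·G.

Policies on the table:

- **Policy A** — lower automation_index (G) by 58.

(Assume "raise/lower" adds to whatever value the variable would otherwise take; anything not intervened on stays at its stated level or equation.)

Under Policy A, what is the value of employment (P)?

-942

Policy A (G − 58):
  V = 13
  D = 90
  J = 160 + 13 + 6·90 = 713
  G = 187 − 2·90 − 713 (−58 from intervention) = -764
  P = 226 + 4·90 + 2·(-764) = -942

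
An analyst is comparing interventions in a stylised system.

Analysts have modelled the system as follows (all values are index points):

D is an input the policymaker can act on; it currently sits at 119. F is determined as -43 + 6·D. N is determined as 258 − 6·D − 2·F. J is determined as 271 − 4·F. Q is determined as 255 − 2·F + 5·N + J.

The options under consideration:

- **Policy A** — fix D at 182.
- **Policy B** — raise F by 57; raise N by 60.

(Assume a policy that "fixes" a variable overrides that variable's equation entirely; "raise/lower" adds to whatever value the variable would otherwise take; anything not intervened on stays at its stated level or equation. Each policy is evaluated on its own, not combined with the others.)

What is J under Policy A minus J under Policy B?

Policy A (D := 182):
  D = 182
  F = -43 + 6·182 = 1049
  J = 271 − 4·1049 = -3925
Policy B (F + 57, N + 60):
  D = 119
  F = -43 + 6·119 (+57 from intervention) = 728
  J = 271 − 4·728 = -2641
J: -3925 − (-2641) = -1284

-1284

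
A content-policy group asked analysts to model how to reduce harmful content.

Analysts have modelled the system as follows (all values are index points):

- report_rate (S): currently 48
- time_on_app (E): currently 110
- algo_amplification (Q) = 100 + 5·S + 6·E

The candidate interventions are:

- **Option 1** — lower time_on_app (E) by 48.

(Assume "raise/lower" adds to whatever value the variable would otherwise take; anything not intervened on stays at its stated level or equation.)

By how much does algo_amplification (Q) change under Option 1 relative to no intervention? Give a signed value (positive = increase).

-288

Baseline:
  S = 48
  E = 110
  Q = 100 + 5·48 + 6·110 = 1000
Option 1 (E − 48):
  S = 48
  E = 110 − 48 = 62
  Q = 100 + 5·48 + 6·62 = 712
Change in Q: 712 − 1000 = -288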